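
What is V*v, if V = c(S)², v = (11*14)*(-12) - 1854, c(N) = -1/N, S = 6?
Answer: -617/6 ≈ -102.83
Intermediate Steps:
v = -3702 (v = 154*(-12) - 1854 = -1848 - 1854 = -3702)
V = 1/36 (V = (-1/6)² = (-1*⅙)² = (-⅙)² = 1/36 ≈ 0.027778)
V*v = (1/36)*(-3702) = -617/6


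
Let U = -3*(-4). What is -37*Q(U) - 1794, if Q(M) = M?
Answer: -2238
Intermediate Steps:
U = 12
-37*Q(U) - 1794 = -37*12 - 1794 = -444 - 1794 = -2238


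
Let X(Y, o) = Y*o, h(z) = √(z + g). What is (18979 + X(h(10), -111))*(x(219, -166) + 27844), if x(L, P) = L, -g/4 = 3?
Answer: 532607677 - 3114993*I*√2 ≈ 5.3261e+8 - 4.4053e+6*I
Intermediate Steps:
g = -12 (g = -4*3 = -12)
h(z) = √(-12 + z) (h(z) = √(z - 12) = √(-12 + z))
(18979 + X(h(10), -111))*(x(219, -166) + 27844) = (18979 + √(-12 + 10)*(-111))*(219 + 27844) = (18979 + √(-2)*(-111))*28063 = (18979 + (I*√2)*(-111))*28063 = (18979 - 111*I*√2)*28063 = 532607677 - 3114993*I*√2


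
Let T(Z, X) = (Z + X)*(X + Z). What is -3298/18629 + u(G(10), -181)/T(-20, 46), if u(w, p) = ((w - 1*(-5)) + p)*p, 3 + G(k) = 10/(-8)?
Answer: 186321949/3874832 ≈ 48.085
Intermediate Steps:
T(Z, X) = (X + Z)² (T(Z, X) = (X + Z)*(X + Z) = (X + Z)²)
G(k) = -17/4 (G(k) = -3 + 10/(-8) = -3 + 10*(-⅛) = -3 - 5/4 = -17/4)
u(w, p) = p*(5 + p + w) (u(w, p) = ((w + 5) + p)*p = ((5 + w) + p)*p = (5 + p + w)*p = p*(5 + p + w))
-3298/18629 + u(G(10), -181)/T(-20, 46) = -3298/18629 + (-181*(5 - 181 - 17/4))/((46 - 20)²) = -3298*1/18629 + (-181*(-721/4))/(26²) = -3298/18629 + (130501/4)/676 = -3298/18629 + (130501/4)*(1/676) = -3298/18629 + 130501/2704 = 186321949/3874832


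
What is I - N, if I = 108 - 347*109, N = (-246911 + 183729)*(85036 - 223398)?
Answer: -8742025599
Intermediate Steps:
N = 8741987884 (N = -63182*(-138362) = 8741987884)
I = -37715 (I = 108 - 37823 = -37715)
I - N = -37715 - 1*8741987884 = -37715 - 8741987884 = -8742025599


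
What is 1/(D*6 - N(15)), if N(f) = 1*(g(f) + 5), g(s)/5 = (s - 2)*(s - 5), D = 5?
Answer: -1/625 ≈ -0.0016000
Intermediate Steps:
g(s) = 5*(-5 + s)*(-2 + s) (g(s) = 5*((s - 2)*(s - 5)) = 5*((-2 + s)*(-5 + s)) = 5*((-5 + s)*(-2 + s)) = 5*(-5 + s)*(-2 + s))
N(f) = 55 - 35*f + 5*f**2 (N(f) = 1*((50 - 35*f + 5*f**2) + 5) = 1*(55 - 35*f + 5*f**2) = 55 - 35*f + 5*f**2)
1/(D*6 - N(15)) = 1/(5*6 - (55 - 35*15 + 5*15**2)) = 1/(30 - (55 - 525 + 5*225)) = 1/(30 - (55 - 525 + 1125)) = 1/(30 - 1*655) = 1/(30 - 655) = 1/(-625) = -1/625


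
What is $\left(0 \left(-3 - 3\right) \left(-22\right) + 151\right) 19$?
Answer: $2869$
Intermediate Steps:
$\left(0 \left(-3 - 3\right) \left(-22\right) + 151\right) 19 = \left(0 \left(-6\right) \left(-22\right) + 151\right) 19 = \left(0 \left(-22\right) + 151\right) 19 = \left(0 + 151\right) 19 = 151 \cdot 19 = 2869$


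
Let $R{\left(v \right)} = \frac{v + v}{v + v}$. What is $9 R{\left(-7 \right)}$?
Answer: $9$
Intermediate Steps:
$R{\left(v \right)} = 1$ ($R{\left(v \right)} = \frac{2 v}{2 v} = 2 v \frac{1}{2 v} = 1$)
$9 R{\left(-7 \right)} = 9 \cdot 1 = 9$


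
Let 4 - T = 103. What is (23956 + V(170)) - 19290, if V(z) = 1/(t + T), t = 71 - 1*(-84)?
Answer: 261297/56 ≈ 4666.0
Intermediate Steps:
T = -99 (T = 4 - 1*103 = 4 - 103 = -99)
t = 155 (t = 71 + 84 = 155)
V(z) = 1/56 (V(z) = 1/(155 - 99) = 1/56)
(23956 + V(170)) - 19290 = (23956 + 1/56) - 19290 = 1341537/56 - 19290 = 261297/56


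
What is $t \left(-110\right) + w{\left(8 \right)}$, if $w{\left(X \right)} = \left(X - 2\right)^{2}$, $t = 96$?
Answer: $-10524$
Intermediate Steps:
$w{\left(X \right)} = \left(-2 + X\right)^{2}$
$t \left(-110\right) + w{\left(8 \right)} = 96 \left(-110\right) + \left(-2 + 8\right)^{2} = -10560 + 6^{2} = -10560 + 36 = -10524$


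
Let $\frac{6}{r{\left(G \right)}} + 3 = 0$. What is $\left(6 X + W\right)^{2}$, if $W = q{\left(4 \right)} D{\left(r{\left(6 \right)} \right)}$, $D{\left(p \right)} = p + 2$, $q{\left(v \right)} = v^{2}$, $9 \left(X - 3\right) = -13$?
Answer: $\frac{784}{9} \approx 87.111$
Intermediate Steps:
$X = \frac{14}{9}$ ($X = 3 + \frac{1}{9} \left(-13\right) = 3 - \frac{13}{9} = \frac{14}{9} \approx 1.5556$)
$r{\left(G \right)} = -2$ ($r{\left(G \right)} = \frac{6}{-3 + 0} = \frac{6}{-3} = 6 \left(- \frac{1}{3}\right) = -2$)
$D{\left(p \right)} = 2 + p$
$W = 0$ ($W = 4^{2} \left(2 - 2\right) = 16 \cdot 0 = 0$)
$\left(6 X + W\right)^{2} = \left(6 \cdot \frac{14}{9} + 0\right)^{2} = \left(\frac{28}{3} + 0\right)^{2} = \left(\frac{28}{3}\right)^{2} = \frac{784}{9}$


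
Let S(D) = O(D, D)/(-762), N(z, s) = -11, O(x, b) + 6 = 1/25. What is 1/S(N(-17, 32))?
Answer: 19050/149 ≈ 127.85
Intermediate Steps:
O(x, b) = -149/25 (O(x, b) = -6 + 1/25 = -149/25)
S(D) = 149/19050 (S(D) = -149/25/(-762) = -149/25*(-1/762) = 149/19050)
1/S(N(-17, 32)) = 1/(149/19050) = 19050/149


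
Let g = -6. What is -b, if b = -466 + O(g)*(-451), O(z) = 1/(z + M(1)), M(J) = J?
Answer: 1879/5 ≈ 375.80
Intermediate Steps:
O(z) = 1/(1 + z) (O(z) = 1/(z + 1) = 1/(1 + z))
b = -1879/5 (b = -466 - 451/(1 - 6) = -466 - 451/(-5) = -466 - ⅕*(-451) = -466 + 451/5 = -1879/5 ≈ -375.80)
-b = -1*(-1879/5) = 1879/5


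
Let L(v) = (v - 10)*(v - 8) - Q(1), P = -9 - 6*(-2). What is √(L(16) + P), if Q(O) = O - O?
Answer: √51 ≈ 7.1414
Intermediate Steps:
P = 3 (P = -9 + 12 = 3)
Q(O) = 0
L(v) = (-10 + v)*(-8 + v) (L(v) = (v - 10)*(v - 8) - 1*0 = (-10 + v)*(-8 + v) + 0 = (-10 + v)*(-8 + v))
√(L(16) + P) = √((80 + 16² - 18*16) + 3) = √((80 + 256 - 288) + 3) = √(48 + 3) = √51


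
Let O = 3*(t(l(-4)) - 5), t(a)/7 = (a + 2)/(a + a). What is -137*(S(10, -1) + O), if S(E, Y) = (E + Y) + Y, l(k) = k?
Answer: 959/4 ≈ 239.75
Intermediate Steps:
S(E, Y) = E + 2*Y
t(a) = 7*(2 + a)/(2*a) (t(a) = 7*((a + 2)/(a + a)) = 7*((2 + a)/((2*a))) = 7*((2 + a)*(1/(2*a))) = 7*((2 + a)/(2*a)) = 7*(2 + a)/(2*a))
O = -39/4 (O = 3*((7/2 + 7/(-4)) - 5) = 3*((7/2 + 7*(-1/4)) - 5) = 3*((7/2 - 7/4) - 5) = 3*(7/4 - 5) = 3*(-13/4) = -39/4 ≈ -9.7500)
-137*(S(10, -1) + O) = -137*((10 + 2*(-1)) - 39/4) = -137*((10 - 2) - 39/4) = -137*(8 - 39/4) = -137*(-7/4) = 959/4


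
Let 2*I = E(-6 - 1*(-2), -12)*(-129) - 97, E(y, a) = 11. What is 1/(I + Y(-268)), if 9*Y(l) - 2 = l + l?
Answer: -3/2452 ≈ -0.0012235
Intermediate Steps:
Y(l) = 2/9 + 2*l/9 (Y(l) = 2/9 + (l + l)/9 = 2/9 + (2*l)/9 = 2/9 + 2*l/9)
I = -758 (I = (11*(-129) - 97)/2 = (-1419 - 97)/2 = (½)*(-1516) = -758)
1/(I + Y(-268)) = 1/(-758 + (2/9 + (2/9)*(-268))) = 1/(-758 + (2/9 - 536/9)) = 1/(-758 - 178/3) = 1/(-2452/3) = -3/2452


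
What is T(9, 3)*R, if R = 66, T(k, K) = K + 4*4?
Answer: 1254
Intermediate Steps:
T(k, K) = 16 + K (T(k, K) = K + 16 = 16 + K)
T(9, 3)*R = (16 + 3)*66 = 19*66 = 1254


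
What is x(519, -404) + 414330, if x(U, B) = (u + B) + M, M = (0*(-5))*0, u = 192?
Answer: 414118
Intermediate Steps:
M = 0 (M = 0*0 = 0)
x(U, B) = 192 + B (x(U, B) = (192 + B) + 0 = 192 + B)
x(519, -404) + 414330 = (192 - 404) + 414330 = -212 + 414330 = 414118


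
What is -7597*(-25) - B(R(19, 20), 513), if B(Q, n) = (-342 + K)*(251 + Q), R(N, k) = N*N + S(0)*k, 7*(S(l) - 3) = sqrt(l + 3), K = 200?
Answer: 285349 + 2840*sqrt(3)/7 ≈ 2.8605e+5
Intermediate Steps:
S(l) = 3 + sqrt(3 + l)/7 (S(l) = 3 + sqrt(l + 3)/7 = 3 + sqrt(3 + l)/7)
R(N, k) = N**2 + k*(3 + sqrt(3)/7) (R(N, k) = N*N + (3 + sqrt(3 + 0)/7)*k = N**2 + (3 + sqrt(3)/7)*k = N**2 + k*(3 + sqrt(3)/7))
B(Q, n) = -35642 - 142*Q (B(Q, n) = (-342 + 200)*(251 + Q) = -142*(251 + Q) = -35642 - 142*Q)
-7597*(-25) - B(R(19, 20), 513) = -7597*(-25) - (-35642 - 142*(19**2 + (1/7)*20*(21 + sqrt(3)))) = 189925 - (-35642 - 142*(361 + (60 + 20*sqrt(3)/7))) = 189925 - (-35642 - 142*(421 + 20*sqrt(3)/7)) = 189925 - (-35642 + (-59782 - 2840*sqrt(3)/7)) = 189925 - (-95424 - 2840*sqrt(3)/7) = 189925 + (95424 + 2840*sqrt(3)/7) = 285349 + 2840*sqrt(3)/7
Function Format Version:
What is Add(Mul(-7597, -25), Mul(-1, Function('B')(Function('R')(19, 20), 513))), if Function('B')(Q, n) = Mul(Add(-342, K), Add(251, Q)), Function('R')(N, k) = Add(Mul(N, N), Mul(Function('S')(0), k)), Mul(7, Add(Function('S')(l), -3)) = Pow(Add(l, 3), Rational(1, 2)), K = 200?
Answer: Add(285349, Mul(Rational(2840, 7), Pow(3, Rational(1, 2)))) ≈ 2.8605e+5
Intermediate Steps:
Function('S')(l) = Add(3, Mul(Rational(1, 7), Pow(Add(3, l), Rational(1, 2)))) (Function('S')(l) = Add(3, Mul(Rational(1, 7), Pow(Add(l, 3), Rational(1, 2)))) = Add(3, Mul(Rational(1, 7), Pow(Add(3, l), Rational(1, 2)))))
Function('R')(N, k) = Add(Pow(N, 2), Mul(k, Add(3, Mul(Rational(1, 7), Pow(3, Rational(1, 2)))))) (Function('R')(N, k) = Add(Mul(N, N), Mul(Add(3, Mul(Rational(1, 7), Pow(Add(3, 0), Rational(1, 2)))), k)) = Add(Pow(N, 2), Mul(Add(3, Mul(Rational(1, 7), Pow(3, Rational(1, 2)))), k)) = Add(Pow(N, 2), Mul(k, Add(3, Mul(Rational(1, 7), Pow(3, Rational(1, 2)))))))
Function('B')(Q, n) = Add(-35642, Mul(-142, Q)) (Function('B')(Q, n) = Mul(Add(-342, 200), Add(251, Q)) = Mul(-142, Add(251, Q)) = Add(-35642, Mul(-142, Q)))
Add(Mul(-7597, -25), Mul(-1, Function('B')(Function('R')(19, 20), 513))) = Add(Mul(-7597, -25), Mul(-1, Add(-35642, Mul(-142, Add(Pow(19, 2), Mul(Rational(1, 7), 20, Add(21, Pow(3, Rational(1, 2))))))))) = Add(189925, Mul(-1, Add(-35642, Mul(-142, Add(361, Add(60, Mul(Rational(20, 7), Pow(3, Rational(1, 2))))))))) = Add(189925, Mul(-1, Add(-35642, Mul(-142, Add(421, Mul(Rational(20, 7), Pow(3, Rational(1, 2)))))))) = Add(189925, Mul(-1, Add(-35642, Add(-59782, Mul(Rational(-2840, 7), Pow(3, Rational(1, 2))))))) = Add(189925, Mul(-1, Add(-95424, Mul(Rational(-2840, 7), Pow(3, Rational(1, 2)))))) = Add(189925, Add(95424, Mul(Rational(2840, 7), Pow(3, Rational(1, 2))))) = Add(285349, Mul(Rational(2840, 7), Pow(3, Rational(1, 2))))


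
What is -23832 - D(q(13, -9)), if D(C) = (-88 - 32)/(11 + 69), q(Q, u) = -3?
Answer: -47661/2 ≈ -23831.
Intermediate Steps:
D(C) = -3/2 (D(C) = -120/80 = -120*1/80 = -3/2)
-23832 - D(q(13, -9)) = -23832 - 1*(-3/2) = -23832 + 3/2 = -47661/2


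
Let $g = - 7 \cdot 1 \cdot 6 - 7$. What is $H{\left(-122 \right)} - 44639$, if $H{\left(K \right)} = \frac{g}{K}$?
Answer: $- \frac{5445909}{122} \approx -44639.0$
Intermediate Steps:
$g = -49$ ($g = \left(-7\right) 6 - 7 = -42 - 7 = -49$)
$H{\left(K \right)} = - \frac{49}{K}$
$H{\left(-122 \right)} - 44639 = - \frac{49}{-122} - 44639 = \left(-49\right) \left(- \frac{1}{122}\right) - 44639 = \frac{49}{122} - 44639 = - \frac{5445909}{122}$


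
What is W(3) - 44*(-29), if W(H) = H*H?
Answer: 1285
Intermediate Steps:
W(H) = H**2
W(3) - 44*(-29) = 3**2 - 44*(-29) = 9 + 1276 = 1285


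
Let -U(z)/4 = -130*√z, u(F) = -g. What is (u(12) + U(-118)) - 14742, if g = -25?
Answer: -14717 + 520*I*√118 ≈ -14717.0 + 5648.6*I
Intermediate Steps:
u(F) = 25 (u(F) = -1*(-25) = 25)
U(z) = 520*√z (U(z) = -(-520)*√z = 520*√z)
(u(12) + U(-118)) - 14742 = (25 + 520*√(-118)) - 14742 = (25 + 520*(I*√118)) - 14742 = (25 + 520*I*√118) - 14742 = -14717 + 520*I*√118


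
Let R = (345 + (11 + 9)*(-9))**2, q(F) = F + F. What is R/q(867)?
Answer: 9075/578 ≈ 15.701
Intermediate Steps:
q(F) = 2*F
R = 27225 (R = (345 + 20*(-9))**2 = (345 - 180)**2 = 165**2 = 27225)
R/q(867) = 27225/((2*867)) = 27225/1734 = 27225*(1/1734) = 9075/578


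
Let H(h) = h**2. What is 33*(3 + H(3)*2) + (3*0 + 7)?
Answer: 700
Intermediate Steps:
33*(3 + H(3)*2) + (3*0 + 7) = 33*(3 + 3**2*2) + (3*0 + 7) = 33*(3 + 9*2) + (0 + 7) = 33*(3 + 18) + 7 = 33*21 + 7 = 693 + 7 = 700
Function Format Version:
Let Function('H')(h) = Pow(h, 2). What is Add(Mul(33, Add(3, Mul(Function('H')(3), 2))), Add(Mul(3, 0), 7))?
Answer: 700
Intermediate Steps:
Add(Mul(33, Add(3, Mul(Function('H')(3), 2))), Add(Mul(3, 0), 7)) = Add(Mul(33, Add(3, Mul(Pow(3, 2), 2))), Add(Mul(3, 0), 7)) = Add(Mul(33, Add(3, Mul(9, 2))), Add(0, 7)) = Add(Mul(33, Add(3, 18)), 7) = Add(Mul(33, 21), 7) = Add(693, 7) = 700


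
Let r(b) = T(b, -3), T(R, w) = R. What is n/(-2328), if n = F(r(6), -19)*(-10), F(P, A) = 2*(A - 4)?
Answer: -115/582 ≈ -0.19759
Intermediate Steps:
r(b) = b
F(P, A) = -8 + 2*A (F(P, A) = 2*(-4 + A) = -8 + 2*A)
n = 460 (n = (-8 + 2*(-19))*(-10) = (-8 - 38)*(-10) = -46*(-10) = 460)
n/(-2328) = 460/(-2328) = 460*(-1/2328) = -115/582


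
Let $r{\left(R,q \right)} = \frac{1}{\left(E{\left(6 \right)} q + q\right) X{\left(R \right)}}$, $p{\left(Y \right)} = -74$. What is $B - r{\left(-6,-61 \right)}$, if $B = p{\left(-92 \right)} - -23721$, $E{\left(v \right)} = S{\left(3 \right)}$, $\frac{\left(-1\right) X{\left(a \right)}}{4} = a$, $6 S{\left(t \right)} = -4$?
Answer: $\frac{11539737}{488} \approx 23647.0$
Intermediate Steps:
$S{\left(t \right)} = - \frac{2}{3}$ ($S{\left(t \right)} = \frac{1}{6} \left(-4\right) = - \frac{2}{3}$)
$X{\left(a \right)} = - 4 a$
$E{\left(v \right)} = - \frac{2}{3}$
$B = 23647$ ($B = -74 - -23721 = -74 + 23721 = 23647$)
$r{\left(R,q \right)} = - \frac{3}{4 R q}$ ($r{\left(R,q \right)} = \frac{1}{\left(- \frac{2 q}{3} + q\right) \left(- 4 R\right)} = \frac{1}{\frac{q}{3} \left(- 4 R\right)} = \frac{1}{\left(- \frac{4}{3}\right) R q} = - \frac{3}{4 R q}$)
$B - r{\left(-6,-61 \right)} = 23647 - - \frac{3}{4 \left(-6\right) \left(-61\right)} = 23647 - \left(- \frac{3}{4}\right) \left(- \frac{1}{6}\right) \left(- \frac{1}{61}\right) = 23647 - - \frac{1}{488} = 23647 + \frac{1}{488} = \frac{11539737}{488}$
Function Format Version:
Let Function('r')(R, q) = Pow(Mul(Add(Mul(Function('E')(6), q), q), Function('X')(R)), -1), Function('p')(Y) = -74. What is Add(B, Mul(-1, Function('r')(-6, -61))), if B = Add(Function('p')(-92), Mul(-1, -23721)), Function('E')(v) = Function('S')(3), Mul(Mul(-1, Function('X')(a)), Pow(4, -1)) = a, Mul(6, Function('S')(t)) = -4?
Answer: Rational(11539737, 488) ≈ 23647.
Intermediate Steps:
Function('S')(t) = Rational(-2, 3) (Function('S')(t) = Mul(Rational(1, 6), -4) = Rational(-2, 3))
Function('X')(a) = Mul(-4, a)
Function('E')(v) = Rational(-2, 3)
B = 23647 (B = Add(-74, Mul(-1, -23721)) = Add(-74, 23721) = 23647)
Function('r')(R, q) = Mul(Rational(-3, 4), Pow(R, -1), Pow(q, -1)) (Function('r')(R, q) = Pow(Mul(Add(Mul(Rational(-2, 3), q), q), Mul(-4, R)), -1) = Pow(Mul(Mul(Rational(1, 3), q), Mul(-4, R)), -1) = Pow(Mul(Rational(-4, 3), R, q), -1) = Mul(Rational(-3, 4), Pow(R, -1), Pow(q, -1)))
Add(B, Mul(-1, Function('r')(-6, -61))) = Add(23647, Mul(-1, Mul(Rational(-3, 4), Pow(-6, -1), Pow(-61, -1)))) = Add(23647, Mul(-1, Mul(Rational(-3, 4), Rational(-1, 6), Rational(-1, 61)))) = Add(23647, Mul(-1, Rational(-1, 488))) = Add(23647, Rational(1, 488)) = Rational(11539737, 488)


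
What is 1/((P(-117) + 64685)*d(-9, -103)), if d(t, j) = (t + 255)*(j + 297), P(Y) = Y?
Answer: 1/3081443232 ≈ 3.2452e-10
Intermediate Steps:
d(t, j) = (255 + t)*(297 + j)
1/((P(-117) + 64685)*d(-9, -103)) = 1/((-117 + 64685)*(75735 + 255*(-103) + 297*(-9) - 103*(-9))) = 1/(64568*(75735 - 26265 - 2673 + 927)) = (1/64568)/47724 = (1/64568)*(1/47724) = 1/3081443232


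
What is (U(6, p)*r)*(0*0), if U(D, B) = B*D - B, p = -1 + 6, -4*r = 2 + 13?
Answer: 0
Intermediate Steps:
r = -15/4 (r = -(2 + 13)/4 = -¼*15 = -15/4 ≈ -3.7500)
p = 5
U(D, B) = -B + B*D
(U(6, p)*r)*(0*0) = ((5*(-1 + 6))*(-15/4))*(0*0) = ((5*5)*(-15/4))*0 = (25*(-15/4))*0 = -375/4*0 = 0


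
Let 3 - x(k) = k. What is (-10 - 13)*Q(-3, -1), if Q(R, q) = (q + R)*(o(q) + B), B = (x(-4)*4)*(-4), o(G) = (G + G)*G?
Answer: -10120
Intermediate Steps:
x(k) = 3 - k
o(G) = 2*G² (o(G) = (2*G)*G = 2*G²)
B = -112 (B = ((3 - 1*(-4))*4)*(-4) = ((3 + 4)*4)*(-4) = (7*4)*(-4) = 28*(-4) = -112)
Q(R, q) = (-112 + 2*q²)*(R + q) (Q(R, q) = (q + R)*(2*q² - 112) = (R + q)*(-112 + 2*q²) = (-112 + 2*q²)*(R + q))
(-10 - 13)*Q(-3, -1) = (-10 - 13)*(-112*(-3) - 112*(-1) + 2*(-1)³ + 2*(-3)*(-1)²) = -23*(336 + 112 + 2*(-1) + 2*(-3)*1) = -23*(336 + 112 - 2 - 6) = -23*440 = -10120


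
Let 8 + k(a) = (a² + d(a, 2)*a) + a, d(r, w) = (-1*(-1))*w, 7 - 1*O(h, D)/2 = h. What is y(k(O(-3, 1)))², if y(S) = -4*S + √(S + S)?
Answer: 3269768 - 7232*√226 ≈ 3.1610e+6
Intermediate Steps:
O(h, D) = 14 - 2*h
d(r, w) = w (d(r, w) = 1*w = w)
k(a) = -8 + a² + 3*a (k(a) = -8 + ((a² + 2*a) + a) = -8 + (a² + 3*a) = -8 + a² + 3*a)
y(S) = -4*S + √2*√S (y(S) = -4*S + √(2*S) = -4*S + √2*√S)
y(k(O(-3, 1)))² = (-4*(-8 + (14 - 2*(-3))² + 3*(14 - 2*(-3))) + √2*√(-8 + (14 - 2*(-3))² + 3*(14 - 2*(-3))))² = (-4*(-8 + (14 + 6)² + 3*(14 + 6)) + √2*√(-8 + (14 + 6)² + 3*(14 + 6)))² = (-4*(-8 + 20² + 3*20) + √2*√(-8 + 20² + 3*20))² = (-4*(-8 + 400 + 60) + √2*√(-8 + 400 + 60))² = (-4*452 + √2*√452)² = (-1808 + √2*(2*√113))² = (-1808 + 2*√226)²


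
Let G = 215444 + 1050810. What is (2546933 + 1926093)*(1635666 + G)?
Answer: 12980363609920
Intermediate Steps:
G = 1266254
(2546933 + 1926093)*(1635666 + G) = (2546933 + 1926093)*(1635666 + 1266254) = 4473026*2901920 = 12980363609920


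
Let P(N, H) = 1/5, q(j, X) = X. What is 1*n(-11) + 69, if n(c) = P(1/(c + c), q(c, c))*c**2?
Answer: 466/5 ≈ 93.200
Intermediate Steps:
P(N, H) = 1/5
n(c) = c**2/5
1*n(-11) + 69 = 1*((1/5)*(-11)**2) + 69 = 1*((1/5)*121) + 69 = 1*(121/5) + 69 = 121/5 + 69 = 466/5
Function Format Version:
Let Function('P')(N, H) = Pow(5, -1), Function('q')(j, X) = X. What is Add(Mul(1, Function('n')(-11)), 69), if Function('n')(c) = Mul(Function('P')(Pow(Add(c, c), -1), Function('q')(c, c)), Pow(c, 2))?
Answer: Rational(466, 5) ≈ 93.200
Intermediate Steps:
Function('P')(N, H) = Rational(1, 5)
Function('n')(c) = Mul(Rational(1, 5), Pow(c, 2))
Add(Mul(1, Function('n')(-11)), 69) = Add(Mul(1, Mul(Rational(1, 5), Pow(-11, 2))), 69) = Add(Mul(1, Mul(Rational(1, 5), 121)), 69) = Add(Mul(1, Rational(121, 5)), 69) = Add(Rational(121, 5), 69) = Rational(466, 5)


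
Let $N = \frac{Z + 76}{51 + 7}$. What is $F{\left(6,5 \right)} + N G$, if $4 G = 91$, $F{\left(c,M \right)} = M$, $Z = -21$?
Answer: $\frac{6165}{232} \approx 26.573$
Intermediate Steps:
$N = \frac{55}{58}$ ($N = \frac{-21 + 76}{51 + 7} = \frac{55}{58} \approx 0.94828$)
$G = \frac{91}{4}$ ($G = \frac{1}{4} \cdot 91 = \frac{91}{4} \approx 22.75$)
$F{\left(6,5 \right)} + N G = 5 + \frac{55}{58} \cdot \frac{91}{4} = 5 + \frac{5005}{232} = \frac{6165}{232}$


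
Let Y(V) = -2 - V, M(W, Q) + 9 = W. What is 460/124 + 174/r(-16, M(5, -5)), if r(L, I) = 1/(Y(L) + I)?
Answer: 54055/31 ≈ 1743.7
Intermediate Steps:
M(W, Q) = -9 + W
r(L, I) = 1/(-2 + I - L) (r(L, I) = 1/((-2 - L) + I) = 1/(-2 + I - L))
460/124 + 174/r(-16, M(5, -5)) = 460/124 + 174/(1/(-2 + (-9 + 5) - 1*(-16))) = 460*(1/124) + 174/(1/(-2 - 4 + 16)) = 115/31 + 174/(1/10) = 115/31 + 174/(⅒) = 115/31 + 174*10 = 115/31 + 1740 = 54055/31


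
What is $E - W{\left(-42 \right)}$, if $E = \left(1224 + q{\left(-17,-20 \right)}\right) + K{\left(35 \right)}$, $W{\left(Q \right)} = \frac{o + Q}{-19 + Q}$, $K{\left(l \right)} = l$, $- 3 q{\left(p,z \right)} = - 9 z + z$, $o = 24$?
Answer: $\frac{220583}{183} \approx 1205.4$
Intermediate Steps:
$q{\left(p,z \right)} = \frac{8 z}{3}$ ($q{\left(p,z \right)} = - \frac{- 9 z + z}{3} = - \frac{\left(-8\right) z}{3} = \frac{8 z}{3}$)
$W{\left(Q \right)} = \frac{24 + Q}{-19 + Q}$
$E = \frac{3617}{3}$ ($E = \left(1224 + \frac{8}{3} \left(-20\right)\right) + 35 = \left(1224 - \frac{160}{3}\right) + 35 = \frac{3512}{3} + 35 = \frac{3617}{3} \approx 1205.7$)
$E - W{\left(-42 \right)} = \frac{3617}{3} - \frac{24 - 42}{-19 - 42} = \frac{3617}{3} - \frac{1}{-61} \left(-18\right) = \frac{3617}{3} - \left(- \frac{1}{61}\right) \left(-18\right) = \frac{3617}{3} - \frac{18}{61} = \frac{220583}{183}$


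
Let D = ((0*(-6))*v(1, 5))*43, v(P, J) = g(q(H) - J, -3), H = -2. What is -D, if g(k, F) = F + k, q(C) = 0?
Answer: 0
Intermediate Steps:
v(P, J) = -3 - J (v(P, J) = -3 + (0 - J) = -3 - J)
D = 0 (D = ((0*(-6))*(-3 - 1*5))*43 = (0*(-3 - 5))*43 = (0*(-8))*43 = 0*43 = 0)
-D = -1*0 = 0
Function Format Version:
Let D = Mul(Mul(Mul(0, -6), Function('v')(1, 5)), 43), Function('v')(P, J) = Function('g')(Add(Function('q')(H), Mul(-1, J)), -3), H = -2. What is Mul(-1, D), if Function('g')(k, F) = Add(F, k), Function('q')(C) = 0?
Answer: 0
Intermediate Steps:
Function('v')(P, J) = Add(-3, Mul(-1, J)) (Function('v')(P, J) = Add(-3, Add(0, Mul(-1, J))) = Add(-3, Mul(-1, J)))
D = 0 (D = Mul(Mul(Mul(0, -6), Add(-3, Mul(-1, 5))), 43) = Mul(Mul(0, Add(-3, -5)), 43) = Mul(Mul(0, -8), 43) = Mul(0, 43) = 0)
Mul(-1, D) = Mul(-1, 0) = 0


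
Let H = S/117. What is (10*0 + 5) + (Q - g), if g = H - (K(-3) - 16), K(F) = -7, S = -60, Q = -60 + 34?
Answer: -1696/39 ≈ -43.487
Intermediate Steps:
Q = -26
H = -20/39 (H = -60/117 = -60*1/117 = -20/39 ≈ -0.51282)
g = 877/39 (g = -20/39 - (-7 - 16) = -20/39 - 1*(-23) = -20/39 + 23 = 877/39 ≈ 22.487)
(10*0 + 5) + (Q - g) = (10*0 + 5) + (-26 - 1*877/39) = (0 + 5) + (-26 - 877/39) = 5 - 1891/39 = -1696/39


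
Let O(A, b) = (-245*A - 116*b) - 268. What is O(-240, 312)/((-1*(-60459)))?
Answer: 22340/60459 ≈ 0.36951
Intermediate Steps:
O(A, b) = -268 - 245*A - 116*b
O(-240, 312)/((-1*(-60459))) = (-268 - 245*(-240) - 116*312)/((-1*(-60459))) = (-268 + 58800 - 36192)/60459 = 22340*(1/60459) = 22340/60459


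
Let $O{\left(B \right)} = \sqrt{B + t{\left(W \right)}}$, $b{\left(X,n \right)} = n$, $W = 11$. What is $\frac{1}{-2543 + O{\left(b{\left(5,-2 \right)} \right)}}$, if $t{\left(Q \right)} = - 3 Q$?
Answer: $- \frac{2543}{6466884} - \frac{i \sqrt{35}}{6466884} \approx -0.00039323 - 9.1483 \cdot 10^{-7} i$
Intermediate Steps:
$O{\left(B \right)} = \sqrt{-33 + B}$ ($O{\left(B \right)} = \sqrt{B - 33} = \sqrt{-33 + B}$)
$\frac{1}{-2543 + O{\left(b{\left(5,-2 \right)} \right)}} = \frac{1}{-2543 + \sqrt{-33 - 2}} = \frac{1}{-2543 + \sqrt{-35}} = \frac{1}{-2543 + i \sqrt{35}}$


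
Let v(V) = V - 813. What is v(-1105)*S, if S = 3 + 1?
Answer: -7672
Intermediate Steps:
v(V) = -813 + V
S = 4
v(-1105)*S = (-813 - 1105)*4 = -1918*4 = -7672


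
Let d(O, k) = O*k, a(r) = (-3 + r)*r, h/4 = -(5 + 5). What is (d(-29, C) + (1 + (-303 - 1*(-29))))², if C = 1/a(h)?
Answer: 220513828921/2958400 ≈ 74538.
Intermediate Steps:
h = -40 (h = 4*(-(5 + 5)) = 4*(-1*10) = 4*(-10) = -40)
a(r) = r*(-3 + r)
C = 1/1720 (C = 1/(-40*(-3 - 40)) = 1/(-40*(-43)) = 1/1720 ≈ 0.00058139)
(d(-29, C) + (1 + (-303 - 1*(-29))))² = (-29*1/1720 + (1 + (-303 - 1*(-29))))² = (-29/1720 + (1 + (-303 + 29)))² = (-29/1720 + (1 - 274))² = (-29/1720 - 273)² = (-469589/1720)² = 220513828921/2958400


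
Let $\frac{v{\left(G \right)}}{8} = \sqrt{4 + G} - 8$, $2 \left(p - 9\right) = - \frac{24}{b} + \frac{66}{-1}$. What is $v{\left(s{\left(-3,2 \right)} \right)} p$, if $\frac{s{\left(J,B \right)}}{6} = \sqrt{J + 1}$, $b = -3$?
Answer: $1280 - 160 \sqrt{4 + 6 i \sqrt{2}} \approx 866.15 - 262.44 i$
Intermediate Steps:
$s{\left(J,B \right)} = 6 \sqrt{1 + J}$ ($s{\left(J,B \right)} = 6 \sqrt{J + 1} = 6 \sqrt{1 + J}$)
$p = -20$ ($p = 9 + \frac{- \frac{24}{-3} + \frac{66}{-1}}{2} = 9 + \frac{\left(-24\right) \left(- \frac{1}{3}\right) + 66 \left(-1\right)}{2} = 9 + \frac{8 - 66}{2} = 9 + \frac{1}{2} \left(-58\right) = 9 - 29 = -20$)
$v{\left(G \right)} = -64 + 8 \sqrt{4 + G}$ ($v{\left(G \right)} = 8 \left(\sqrt{4 + G} - 8\right) = 8 \left(-8 + \sqrt{4 + G}\right) = -64 + 8 \sqrt{4 + G}$)
$v{\left(s{\left(-3,2 \right)} \right)} p = \left(-64 + 8 \sqrt{4 + 6 \sqrt{1 - 3}}\right) \left(-20\right) = \left(-64 + 8 \sqrt{4 + 6 \sqrt{-2}}\right) \left(-20\right) = \left(-64 + 8 \sqrt{4 + 6 i \sqrt{2}}\right) \left(-20\right) = 1280 - 160 \sqrt{4 + 6 i \sqrt{2}}$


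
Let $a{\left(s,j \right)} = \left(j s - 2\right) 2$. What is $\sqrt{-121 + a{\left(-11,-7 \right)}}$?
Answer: $\sqrt{29} \approx 5.3852$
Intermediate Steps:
$a{\left(s,j \right)} = -4 + 2 j s$ ($a{\left(s,j \right)} = \left(-2 + j s\right) 2 = -4 + 2 j s$)
$\sqrt{-121 + a{\left(-11,-7 \right)}} = \sqrt{-121 - \left(4 + 14 \left(-11\right)\right)} = \sqrt{-121 + \left(-4 + 154\right)} = \sqrt{-121 + 150} = \sqrt{29}$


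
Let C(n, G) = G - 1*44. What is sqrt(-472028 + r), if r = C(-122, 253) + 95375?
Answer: 2*I*sqrt(94111) ≈ 613.55*I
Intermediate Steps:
C(n, G) = -44 + G (C(n, G) = G - 44 = -44 + G)
r = 95584 (r = (-44 + 253) + 95375 = 209 + 95375 = 95584)
sqrt(-472028 + r) = sqrt(-472028 + 95584) = sqrt(-376444) = 2*I*sqrt(94111)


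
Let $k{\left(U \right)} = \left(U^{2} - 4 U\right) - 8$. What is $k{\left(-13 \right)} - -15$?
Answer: $228$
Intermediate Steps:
$k{\left(U \right)} = -8 + U^{2} - 4 U$
$k{\left(-13 \right)} - -15 = \left(-8 + \left(-13\right)^{2} - -52\right) - -15 = \left(-8 + 169 + 52\right) + 15 = 213 + 15 = 228$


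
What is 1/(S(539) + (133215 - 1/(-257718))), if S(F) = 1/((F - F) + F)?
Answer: 138910002/18504896174687 ≈ 7.5067e-6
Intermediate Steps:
S(F) = 1/F (S(F) = 1/(0 + F) = 1/F)
1/(S(539) + (133215 - 1/(-257718))) = 1/(1/539 + (133215 - 1/(-257718))) = 1/(1/539 + (133215 - 1*(-1/257718))) = 1/(1/539 + (133215 + 1/257718)) = 1/(1/539 + 34331903371/257718) = 1/(18504896174687/138910002) = 138910002/18504896174687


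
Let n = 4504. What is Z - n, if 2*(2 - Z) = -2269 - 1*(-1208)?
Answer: -7943/2 ≈ -3971.5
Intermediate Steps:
Z = 1065/2 (Z = 2 - (-2269 - 1*(-1208))/2 = 2 - (-2269 + 1208)/2 = 2 - ½*(-1061) = 2 + 1061/2 = 1065/2 ≈ 532.50)
Z - n = 1065/2 - 1*4504 = 1065/2 - 4504 = -7943/2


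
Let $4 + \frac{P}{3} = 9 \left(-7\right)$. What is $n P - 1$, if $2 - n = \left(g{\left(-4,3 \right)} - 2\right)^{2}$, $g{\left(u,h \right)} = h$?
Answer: $-202$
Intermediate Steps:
$P = -201$ ($P = -12 + 3 \cdot 9 \left(-7\right) = -12 + 3 \left(-63\right) = -12 - 189 = -201$)
$n = 1$ ($n = 2 - \left(3 - 2\right)^{2} = 2 - 1^{2} = 2 - 1 = 1$)
$n P - 1 = 1 \left(-201\right) - 1 = -201 - 1 = -202$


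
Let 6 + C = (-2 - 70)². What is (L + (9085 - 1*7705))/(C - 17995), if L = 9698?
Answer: -11078/12817 ≈ -0.86432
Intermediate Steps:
C = 5178 (C = -6 + (-2 - 70)² = -6 + (-72)² = -6 + 5184 = 5178)
(L + (9085 - 1*7705))/(C - 17995) = (9698 + (9085 - 1*7705))/(5178 - 17995) = (9698 + (9085 - 7705))/(-12817) = (9698 + 1380)*(-1/12817) = 11078*(-1/12817) = -11078/12817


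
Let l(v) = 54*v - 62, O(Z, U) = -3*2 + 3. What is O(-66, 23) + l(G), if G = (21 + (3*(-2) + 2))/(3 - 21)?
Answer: -116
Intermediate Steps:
O(Z, U) = -3 (O(Z, U) = -6 + 3 = -3)
G = -17/18 (G = (21 + (-6 + 2))/(-18) = (21 - 4)*(-1/18) = 17*(-1/18) = -17/18 ≈ -0.94444)
l(v) = -62 + 54*v
O(-66, 23) + l(G) = -3 + (-62 + 54*(-17/18)) = -3 + (-62 - 51) = -3 - 113 = -116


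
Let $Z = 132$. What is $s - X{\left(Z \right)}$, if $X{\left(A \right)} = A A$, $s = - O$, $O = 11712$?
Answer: $-29136$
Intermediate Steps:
$s = -11712$ ($s = \left(-1\right) 11712 = -11712$)
$X{\left(A \right)} = A^{2}$
$s - X{\left(Z \right)} = -11712 - 132^{2} = -11712 - 17424 = -29136$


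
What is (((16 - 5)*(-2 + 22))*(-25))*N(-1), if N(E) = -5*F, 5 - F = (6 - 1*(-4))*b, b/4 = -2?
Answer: 2337500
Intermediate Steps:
b = -8 (b = 4*(-2) = -8)
F = 85 (F = 5 - (6 - 1*(-4))*(-8) = 5 - (6 + 4)*(-8) = 5 - 10*(-8) = 5 - 1*(-80) = 5 + 80 = 85)
N(E) = -425 (N(E) = -5*85 = -425)
(((16 - 5)*(-2 + 22))*(-25))*N(-1) = (((16 - 5)*(-2 + 22))*(-25))*(-425) = ((11*20)*(-25))*(-425) = (220*(-25))*(-425) = -5500*(-425) = 2337500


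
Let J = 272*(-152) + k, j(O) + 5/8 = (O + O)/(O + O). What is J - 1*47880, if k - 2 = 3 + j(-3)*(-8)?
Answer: -89222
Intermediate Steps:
j(O) = 3/8 (j(O) = -5/8 + (O + O)/(O + O) = -5/8 + (2*O)/((2*O)) = -5/8 + (2*O)*(1/(2*O)) = -5/8 + 1 = 3/8)
k = 2 (k = 2 + (3 + (3/8)*(-8)) = 2 + (3 - 3) = 2 + 0 = 2)
J = -41342 (J = 272*(-152) + 2 = -41344 + 2 = -41342)
J - 1*47880 = -41342 - 1*47880 = -41342 - 47880 = -89222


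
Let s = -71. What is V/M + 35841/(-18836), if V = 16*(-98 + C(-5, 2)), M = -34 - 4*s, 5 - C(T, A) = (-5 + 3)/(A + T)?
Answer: -55783703/7063500 ≈ -7.8975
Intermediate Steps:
C(T, A) = 5 + 2/(A + T) (C(T, A) = 5 - (-5 + 3)/(A + T) = 5 - (-2)/(A + T) = 5 + 2/(A + T))
M = 250 (M = -34 - 4*(-71) = -34 + 284 = 250)
V = -4496/3 (V = 16*(-98 + (2 + 5*2 + 5*(-5))/(2 - 5)) = 16*(-98 + (2 + 10 - 25)/(-3)) = 16*(-98 - ⅓*(-13)) = 16*(-98 + 13/3) = 16*(-281/3) = -4496/3 ≈ -1498.7)
V/M + 35841/(-18836) = -4496/3/250 + 35841/(-18836) = -4496/3*1/250 + 35841*(-1/18836) = -2248/375 - 35841/18836 = -55783703/7063500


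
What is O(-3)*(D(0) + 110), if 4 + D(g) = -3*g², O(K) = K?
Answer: -318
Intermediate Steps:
D(g) = -4 - 3*g²
O(-3)*(D(0) + 110) = -3*((-4 - 3*0²) + 110) = -3*((-4 - 3*0) + 110) = -3*((-4 + 0) + 110) = -3*(-4 + 110) = -3*106 = -318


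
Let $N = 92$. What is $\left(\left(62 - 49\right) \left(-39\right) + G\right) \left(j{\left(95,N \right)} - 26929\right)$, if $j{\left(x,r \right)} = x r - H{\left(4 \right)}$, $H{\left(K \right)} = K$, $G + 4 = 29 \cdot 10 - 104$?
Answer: $5912725$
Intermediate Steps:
$G = 182$ ($G = -4 + \left(29 \cdot 10 - 104\right) = -4 + \left(290 - 104\right) = -4 + 186 = 182$)
$j{\left(x,r \right)} = -4 + r x$ ($j{\left(x,r \right)} = x r - 4 = r x - 4 = -4 + r x$)
$\left(\left(62 - 49\right) \left(-39\right) + G\right) \left(j{\left(95,N \right)} - 26929\right) = \left(\left(62 - 49\right) \left(-39\right) + 182\right) \left(\left(-4 + 92 \cdot 95\right) - 26929\right) = \left(13 \left(-39\right) + 182\right) \left(\left(-4 + 8740\right) - 26929\right) = \left(-507 + 182\right) \left(8736 - 26929\right) = \left(-325\right) \left(-18193\right) = 5912725$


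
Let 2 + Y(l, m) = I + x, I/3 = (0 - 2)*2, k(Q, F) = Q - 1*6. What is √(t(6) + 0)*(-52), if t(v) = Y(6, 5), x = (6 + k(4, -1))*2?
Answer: -52*I*√6 ≈ -127.37*I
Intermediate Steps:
k(Q, F) = -6 + Q (k(Q, F) = Q - 6 = -6 + Q)
x = 8 (x = (6 + (-6 + 4))*2 = (6 - 2)*2 = 4*2 = 8)
I = -12 (I = 3*((0 - 2)*2) = 3*(-2*2) = 3*(-4) = -12)
Y(l, m) = -6 (Y(l, m) = -2 + (-12 + 8) = -2 - 4 = -6)
t(v) = -6
√(t(6) + 0)*(-52) = √(-6 + 0)*(-52) = √(-6)*(-52) = (I*√6)*(-52) = -52*I*√6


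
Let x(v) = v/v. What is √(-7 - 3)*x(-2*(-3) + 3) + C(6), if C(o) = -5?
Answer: -5 + I*√10 ≈ -5.0 + 3.1623*I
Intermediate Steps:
x(v) = 1
√(-7 - 3)*x(-2*(-3) + 3) + C(6) = √(-7 - 3)*1 - 5 = √(-10)*1 - 5 = (I*√10)*1 - 5 = I*√10 - 5 = -5 + I*√10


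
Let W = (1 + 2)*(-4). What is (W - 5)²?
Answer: 289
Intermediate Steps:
W = -12 (W = 3*(-4) = -12)
(W - 5)² = (-12 - 5)² = (-17)² = 289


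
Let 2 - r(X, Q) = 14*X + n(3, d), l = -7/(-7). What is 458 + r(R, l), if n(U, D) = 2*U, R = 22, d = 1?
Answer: 146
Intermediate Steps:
l = 1 (l = -7*(-⅐) = 1)
r(X, Q) = -4 - 14*X (r(X, Q) = 2 - (14*X + 2*3) = 2 - (14*X + 6) = 2 - (6 + 14*X) = 2 + (-6 - 14*X) = -4 - 14*X)
458 + r(R, l) = 458 + (-4 - 14*22) = 458 + (-4 - 308) = 458 - 312 = 146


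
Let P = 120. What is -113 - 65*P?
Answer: -7913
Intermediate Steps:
-113 - 65*P = -113 - 65*120 = -113 - 7800 = -7913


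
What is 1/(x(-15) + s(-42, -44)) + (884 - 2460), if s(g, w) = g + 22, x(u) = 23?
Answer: -4727/3 ≈ -1575.7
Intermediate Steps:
s(g, w) = 22 + g
1/(x(-15) + s(-42, -44)) + (884 - 2460) = 1/(23 + (22 - 42)) + (884 - 2460) = 1/(23 - 20) - 1576 = 1/3 - 1576 = ⅓ - 1576 = -4727/3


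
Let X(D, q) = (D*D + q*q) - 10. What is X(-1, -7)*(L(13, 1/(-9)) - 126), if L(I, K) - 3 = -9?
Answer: -5280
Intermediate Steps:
X(D, q) = -10 + D**2 + q**2 (X(D, q) = (D**2 + q**2) - 10 = -10 + D**2 + q**2)
L(I, K) = -6 (L(I, K) = 3 - 9 = -6)
X(-1, -7)*(L(13, 1/(-9)) - 126) = (-10 + (-1)**2 + (-7)**2)*(-6 - 126) = (-10 + 1 + 49)*(-132) = 40*(-132) = -5280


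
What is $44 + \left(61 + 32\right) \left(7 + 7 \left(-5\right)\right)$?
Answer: $-2560$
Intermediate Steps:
$44 + \left(61 + 32\right) \left(7 + 7 \left(-5\right)\right) = 44 + 93 \left(7 - 35\right) = 44 + 93 \left(-28\right) = 44 - 2604 = -2560$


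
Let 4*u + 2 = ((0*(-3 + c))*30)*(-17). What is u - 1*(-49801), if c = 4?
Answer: 99601/2 ≈ 49801.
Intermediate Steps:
u = -½ (u = -½ + (((0*(-3 + 4))*30)*(-17))/4 = -½ + (((0*1)*30)*(-17))/4 = -½ + ((0*30)*(-17))/4 = -½ + (0*(-17))/4 = -½ + (¼)*0 = -½ + 0 = -½ ≈ -0.50000)
u - 1*(-49801) = -½ - 1*(-49801) = -½ + 49801 = 99601/2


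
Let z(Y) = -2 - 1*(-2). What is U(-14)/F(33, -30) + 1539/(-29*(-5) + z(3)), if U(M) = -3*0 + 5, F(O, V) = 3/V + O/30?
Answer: 2264/145 ≈ 15.614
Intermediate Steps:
z(Y) = 0 (z(Y) = -2 + 2 = 0)
F(O, V) = 3/V + O/30 (F(O, V) = 3/V + O*(1/30) = 3/V + O/30)
U(M) = 5 (U(M) = 0 + 5 = 5)
U(-14)/F(33, -30) + 1539/(-29*(-5) + z(3)) = 5/(3/(-30) + (1/30)*33) + 1539/(-29*(-5) + 0) = 5/(3*(-1/30) + 11/10) + 1539/(145 + 0) = 5/(-⅒ + 11/10) + 1539/145 = 5/1 + 1539*(1/145) = 5*1 + 1539/145 = 5 + 1539/145 = 2264/145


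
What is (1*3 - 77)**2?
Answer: 5476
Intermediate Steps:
(1*3 - 77)**2 = (3 - 77)**2 = (-74)**2 = 5476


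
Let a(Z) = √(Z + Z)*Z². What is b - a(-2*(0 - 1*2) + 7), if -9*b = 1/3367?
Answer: -1/30303 - 121*√22 ≈ -567.54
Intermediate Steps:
a(Z) = √2*Z^(5/2) (a(Z) = √(2*Z)*Z² = (√2*√Z)*Z² = √2*Z^(5/2))
b = -1/30303 (b = -⅑/3367 = -⅑*1/3367 = -1/30303 ≈ -3.3000e-5)
b - a(-2*(0 - 1*2) + 7) = -1/30303 - √2*(-2*(0 - 1*2) + 7)^(5/2) = -1/30303 - √2*(-2*(0 - 2) + 7)^(5/2) = -1/30303 - √2*(-2*(-2) + 7)^(5/2) = -1/30303 - √2*(4 + 7)^(5/2) = -1/30303 - √2*11^(5/2) = -1/30303 - √2*121*√11 = -1/30303 - 121*√22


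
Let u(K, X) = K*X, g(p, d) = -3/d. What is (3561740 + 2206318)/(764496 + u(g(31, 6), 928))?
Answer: 2884029/382016 ≈ 7.5495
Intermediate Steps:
(3561740 + 2206318)/(764496 + u(g(31, 6), 928)) = (3561740 + 2206318)/(764496 - 3/6*928) = 5768058/(764496 - 3*1/6*928) = 5768058/(764496 - 1/2*928) = 5768058/(764496 - 464) = 5768058/764032 = 5768058*(1/764032) = 2884029/382016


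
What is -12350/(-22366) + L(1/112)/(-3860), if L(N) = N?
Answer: 2669564817/4834634560 ≈ 0.55218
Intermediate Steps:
-12350/(-22366) + L(1/112)/(-3860) = -12350/(-22366) + 1/(112*(-3860)) = -12350*(-1/22366) + (1/112)*(-1/3860) = 6175/11183 - 1/432320 = 2669564817/4834634560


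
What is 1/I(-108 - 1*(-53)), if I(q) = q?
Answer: -1/55 ≈ -0.018182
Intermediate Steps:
1/I(-108 - 1*(-53)) = 1/(-108 - 1*(-53)) = 1/(-108 + 53) = 1/(-55) = -1/55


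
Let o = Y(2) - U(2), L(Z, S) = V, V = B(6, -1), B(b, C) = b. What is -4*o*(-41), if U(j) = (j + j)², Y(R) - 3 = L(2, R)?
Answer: -1148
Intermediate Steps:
V = 6
L(Z, S) = 6
Y(R) = 9 (Y(R) = 3 + 6 = 9)
U(j) = 4*j² (U(j) = (2*j)² = 4*j²)
o = -7 (o = 9 - 4*2² = 9 - 4*4 = 9 - 1*16 = 9 - 16 = -7)
-4*o*(-41) = -4*(-7)*(-41) = 28*(-41) = -1148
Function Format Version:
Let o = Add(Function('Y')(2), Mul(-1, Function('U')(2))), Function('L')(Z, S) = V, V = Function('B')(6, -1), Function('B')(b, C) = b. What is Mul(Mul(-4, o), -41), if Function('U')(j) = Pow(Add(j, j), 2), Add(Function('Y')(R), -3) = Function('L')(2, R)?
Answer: -1148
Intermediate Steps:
V = 6
Function('L')(Z, S) = 6
Function('Y')(R) = 9 (Function('Y')(R) = Add(3, 6) = 9)
Function('U')(j) = Mul(4, Pow(j, 2)) (Function('U')(j) = Pow(Mul(2, j), 2) = Mul(4, Pow(j, 2)))
o = -7 (o = Add(9, Mul(-1, Mul(4, Pow(2, 2)))) = Add(9, Mul(-1, Mul(4, 4))) = Add(9, Mul(-1, 16)) = Add(9, -16) = -7)
Mul(Mul(-4, o), -41) = Mul(Mul(-4, -7), -41) = Mul(28, -41) = -1148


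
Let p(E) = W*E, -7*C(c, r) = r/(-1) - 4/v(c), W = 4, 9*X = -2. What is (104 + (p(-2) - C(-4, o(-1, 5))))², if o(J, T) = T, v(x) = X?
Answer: 469225/49 ≈ 9576.0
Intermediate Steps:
X = -2/9 (X = (⅑)*(-2) = -2/9 ≈ -0.22222)
v(x) = -2/9
C(c, r) = -18/7 + r/7 (C(c, r) = -(r/(-1) - 4/(-2/9))/7 = -(r*(-1) - 4*(-9/2))/7 = -(-r + 18)/7 = -(18 - r)/7 = -18/7 + r/7)
p(E) = 4*E
(104 + (p(-2) - C(-4, o(-1, 5))))² = (104 + (4*(-2) - (-18/7 + (⅐)*5)))² = (104 + (-8 - (-18/7 + 5/7)))² = (104 + (-8 - 1*(-13/7)))² = (104 + (-8 + 13/7))² = (104 - 43/7)² = (685/7)² = 469225/49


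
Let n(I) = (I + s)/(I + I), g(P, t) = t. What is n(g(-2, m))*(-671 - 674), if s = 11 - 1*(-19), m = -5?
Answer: 6725/2 ≈ 3362.5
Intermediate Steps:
s = 30 (s = 11 + 19 = 30)
n(I) = (30 + I)/(2*I) (n(I) = (I + 30)/(I + I) = (30 + I)/((2*I)) = (30 + I)*(1/(2*I)) = (30 + I)/(2*I))
n(g(-2, m))*(-671 - 674) = ((½)*(30 - 5)/(-5))*(-671 - 674) = ((½)*(-⅕)*25)*(-1345) = -5/2*(-1345) = 6725/2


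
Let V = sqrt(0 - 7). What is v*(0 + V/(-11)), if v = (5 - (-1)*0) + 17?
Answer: -2*I*sqrt(7) ≈ -5.2915*I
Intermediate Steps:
V = I*sqrt(7) (V = sqrt(-7) = I*sqrt(7) ≈ 2.6458*I)
v = 22 (v = (5 - 1*0) + 17 = (5 + 0) + 17 = 5 + 17 = 22)
v*(0 + V/(-11)) = 22*(0 + (I*sqrt(7))/(-11)) = 22*(0 + (I*sqrt(7))*(-1/11)) = 22*(0 - I*sqrt(7)/11) = 22*(-I*sqrt(7)/11) = -2*I*sqrt(7)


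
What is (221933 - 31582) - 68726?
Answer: 121625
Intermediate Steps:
(221933 - 31582) - 68726 = 190351 - 68726 = 121625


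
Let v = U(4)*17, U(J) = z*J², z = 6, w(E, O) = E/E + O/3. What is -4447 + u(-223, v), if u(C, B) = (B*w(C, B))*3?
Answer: 2663873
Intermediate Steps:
w(E, O) = 1 + O/3 (w(E, O) = 1 + O*(⅓) = 1 + O/3)
U(J) = 6*J²
v = 1632 (v = (6*4²)*17 = (6*16)*17 = 96*17 = 1632)
u(C, B) = 3*B*(1 + B/3) (u(C, B) = (B*(1 + B/3))*3 = 3*B*(1 + B/3))
-4447 + u(-223, v) = -4447 + 1632*(3 + 1632) = -4447 + 1632*1635 = -4447 + 2668320 = 2663873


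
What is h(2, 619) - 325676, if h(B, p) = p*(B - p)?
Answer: -707599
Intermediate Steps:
h(2, 619) - 325676 = 619*(2 - 1*619) - 325676 = 619*(2 - 619) - 325676 = 619*(-617) - 325676 = -381923 - 325676 = -707599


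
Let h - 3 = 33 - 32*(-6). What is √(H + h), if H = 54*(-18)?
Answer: 2*I*√186 ≈ 27.276*I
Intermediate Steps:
h = 228 (h = 3 + (33 - 32*(-6)) = 3 + (33 + 192) = 3 + 225 = 228)
H = -972
√(H + h) = √(-972 + 228) = √(-744) = 2*I*√186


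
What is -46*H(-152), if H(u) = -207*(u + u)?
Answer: -2894688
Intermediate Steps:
H(u) = -414*u
-46*H(-152) = -(-19044)*(-152) = -46*62928 = -2894688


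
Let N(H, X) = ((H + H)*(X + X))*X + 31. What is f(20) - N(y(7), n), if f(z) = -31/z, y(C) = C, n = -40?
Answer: -896651/20 ≈ -44833.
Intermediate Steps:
N(H, X) = 31 + 4*H*X² (N(H, X) = ((2*H)*(2*X))*X + 31 = (4*H*X)*X + 31 = 4*H*X² + 31 = 31 + 4*H*X²)
f(20) - N(y(7), n) = -31/20 - (31 + 4*7*(-40)²) = -31*1/20 - (31 + 4*7*1600) = -31/20 - (31 + 44800) = -31/20 - 1*44831 = -31/20 - 44831 = -896651/20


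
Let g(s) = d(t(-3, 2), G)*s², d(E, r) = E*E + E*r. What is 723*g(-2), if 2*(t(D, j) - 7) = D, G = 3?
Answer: 135201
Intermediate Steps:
t(D, j) = 7 + D/2
d(E, r) = E² + E*r
g(s) = 187*s²/4 (g(s) = ((7 + (½)*(-3))*((7 + (½)*(-3)) + 3))*s² = ((7 - 3/2)*((7 - 3/2) + 3))*s² = (11*(11/2 + 3)/2)*s² = ((11/2)*(17/2))*s² = 187*s²/4)
723*g(-2) = 723*((187/4)*(-2)²) = 723*((187/4)*4) = 723*187 = 135201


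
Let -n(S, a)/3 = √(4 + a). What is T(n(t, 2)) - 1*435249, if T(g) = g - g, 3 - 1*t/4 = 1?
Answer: -435249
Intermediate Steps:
t = 8 (t = 12 - 4*1 = 12 - 4 = 8)
n(S, a) = -3*√(4 + a)
T(g) = 0
T(n(t, 2)) - 1*435249 = 0 - 1*435249 = 0 - 435249 = -435249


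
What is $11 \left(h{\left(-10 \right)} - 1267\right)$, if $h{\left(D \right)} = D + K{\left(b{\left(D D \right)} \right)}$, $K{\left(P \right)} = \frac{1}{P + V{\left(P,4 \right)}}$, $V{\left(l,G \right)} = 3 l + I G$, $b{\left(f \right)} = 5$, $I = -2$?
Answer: $- \frac{168553}{12} \approx -14046.0$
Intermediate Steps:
$V{\left(l,G \right)} = - 2 G + 3 l$ ($V{\left(l,G \right)} = 3 l - 2 G = - 2 G + 3 l$)
$K{\left(P \right)} = \frac{1}{-8 + 4 P}$ ($K{\left(P \right)} = \frac{1}{P + \left(\left(-2\right) 4 + 3 P\right)} = \frac{1}{P + \left(-8 + 3 P\right)} = \frac{1}{-8 + 4 P}$)
$h{\left(D \right)} = \frac{1}{12} + D$ ($h{\left(D \right)} = D + \frac{1}{4 \left(-2 + 5\right)} = D + \frac{1}{4 \cdot 3} = D + \frac{1}{4} \cdot \frac{1}{3} = D + \frac{1}{12} = \frac{1}{12} + D$)
$11 \left(h{\left(-10 \right)} - 1267\right) = 11 \left(\left(\frac{1}{12} - 10\right) - 1267\right) = 11 \left(- \frac{119}{12} - 1267\right) = 11 \left(- \frac{15323}{12}\right) = - \frac{168553}{12}$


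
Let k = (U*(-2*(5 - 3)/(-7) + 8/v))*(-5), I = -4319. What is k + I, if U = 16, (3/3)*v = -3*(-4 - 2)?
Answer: -277217/63 ≈ -4400.3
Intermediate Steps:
v = 18 (v = -3*(-4 - 2) = -3*(-6) = 18)
k = -5120/63 (k = (16*(-2*(5 - 3)/(-7) + 8/18))*(-5) = (16*(-2*2*(-1/7) + 8*(1/18)))*(-5) = (16*(-4*(-1/7) + 4/9))*(-5) = (16*(4/7 + 4/9))*(-5) = (16*(64/63))*(-5) = (1024/63)*(-5) = -5120/63 ≈ -81.270)
k + I = -5120/63 - 4319 = -277217/63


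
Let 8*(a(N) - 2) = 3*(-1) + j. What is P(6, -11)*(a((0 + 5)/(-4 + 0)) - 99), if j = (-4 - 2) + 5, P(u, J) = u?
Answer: -585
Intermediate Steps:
j = -1 (j = -6 + 5 = -1)
a(N) = 3/2 (a(N) = 2 + (3*(-1) - 1)/8 = 2 + (-3 - 1)/8 = 2 + (⅛)*(-4) = 2 - ½ = 3/2)
P(6, -11)*(a((0 + 5)/(-4 + 0)) - 99) = 6*(3/2 - 99) = 6*(-195/2) = -585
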